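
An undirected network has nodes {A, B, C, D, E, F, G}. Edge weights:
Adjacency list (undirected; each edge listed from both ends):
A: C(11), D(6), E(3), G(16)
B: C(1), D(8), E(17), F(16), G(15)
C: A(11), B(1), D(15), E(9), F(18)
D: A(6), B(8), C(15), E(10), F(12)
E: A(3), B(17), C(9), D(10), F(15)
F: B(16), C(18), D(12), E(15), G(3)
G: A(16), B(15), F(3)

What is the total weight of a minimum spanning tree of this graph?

33

Kruskal: consider edges lightest-first.
B C (1): add. Components now {A} {B,C} {D} {E} {F} {G}
A E (3): add. Components now {A,E} {B,C} {D} {F} {G}
F G (3): add. Components now {A,E} {B,C} {D} {F,G}
A D (6): add. Components now {A,D,E} {B,C} {F,G}
B D (8): add. Components now {A,B,C,D,E} {F,G}
C E (9): skip — C and E already connected.
D E (10): skip — D and E already connected.
A C (11): skip — A and C already connected.
D F (12): add. Components now {A,B,C,D,E,F,G}
MST edges: B C, A E, F G, A D, B D, D F; total weight 1+3+3+6+8+12 = 33.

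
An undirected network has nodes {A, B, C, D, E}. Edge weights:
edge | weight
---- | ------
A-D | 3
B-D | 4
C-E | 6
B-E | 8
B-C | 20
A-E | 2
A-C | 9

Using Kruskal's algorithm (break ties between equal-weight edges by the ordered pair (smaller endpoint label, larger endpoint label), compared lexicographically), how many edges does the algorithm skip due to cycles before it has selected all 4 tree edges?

0

Kruskal's algorithm — process edges by increasing weight (ties by edge label):
A-E (2): add. Components now {A,E} {B} {C} {D}
A-D (3): add. Components now {A,D,E} {B} {C}
B-D (4): add. Components now {A,B,D,E} {C}
C-E (6): add. Components now {A,B,C,D,E}
Edges rejected before the tree was complete: 0.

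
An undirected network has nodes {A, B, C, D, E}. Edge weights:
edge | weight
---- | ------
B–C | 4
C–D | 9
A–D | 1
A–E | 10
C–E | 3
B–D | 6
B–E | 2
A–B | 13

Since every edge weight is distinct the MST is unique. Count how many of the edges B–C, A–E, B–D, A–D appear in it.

Kruskal: consider edges lightest-first.
A–D (1): add. Components now {A,D} {B} {C} {E}
B–E (2): add. Components now {A,D} {B,E} {C}
C–E (3): add. Components now {A,D} {B,C,E}
B–C (4): skip — B and C already connected.
B–D (6): add. Components now {A,B,C,D,E}
MST edge set: {A–D, B–E, C–E, B–D}.
Of the listed edges, {B–D, A–D} are in the MST → 2.

2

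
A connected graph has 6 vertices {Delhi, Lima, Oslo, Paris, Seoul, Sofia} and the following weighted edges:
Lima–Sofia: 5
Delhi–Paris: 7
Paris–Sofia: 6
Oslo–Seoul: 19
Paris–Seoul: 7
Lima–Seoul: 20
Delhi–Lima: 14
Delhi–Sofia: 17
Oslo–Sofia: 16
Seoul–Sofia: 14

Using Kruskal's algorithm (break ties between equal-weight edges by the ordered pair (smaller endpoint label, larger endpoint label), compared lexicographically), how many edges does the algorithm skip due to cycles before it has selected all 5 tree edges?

2

Kruskal: consider edges lightest-first.
Lima–Sofia (5): add. Components now {Seoul} {Oslo} {Lima,Sofia} {Paris} {Delhi}
Paris–Sofia (6): add. Components now {Seoul} {Oslo} {Lima,Paris,Sofia} {Delhi}
Delhi–Paris (7): add. Components now {Seoul} {Oslo} {Delhi,Lima,Paris,Sofia}
Paris–Seoul (7): add. Components now {Delhi,Lima,Paris,Seoul,Sofia} {Oslo}
Delhi–Lima (14): skip — Lima and Delhi already connected.
Seoul–Sofia (14): skip — Seoul and Sofia already connected.
Oslo–Sofia (16): add. Components now {Delhi,Lima,Oslo,Paris,Seoul,Sofia}
Edges rejected before the tree was complete: 2.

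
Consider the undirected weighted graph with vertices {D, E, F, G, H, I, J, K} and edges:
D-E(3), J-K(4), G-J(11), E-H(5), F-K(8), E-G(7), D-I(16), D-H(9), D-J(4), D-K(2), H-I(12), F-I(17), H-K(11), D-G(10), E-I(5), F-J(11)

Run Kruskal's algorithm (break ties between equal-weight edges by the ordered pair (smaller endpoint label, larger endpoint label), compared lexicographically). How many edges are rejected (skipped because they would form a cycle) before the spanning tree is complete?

1

Kruskal: consider edges lightest-first.
D-K (2): add — endpoints in different components.
D-E (3): add — endpoints in different components.
D-J (4): add — endpoints in different components.
J-K (4): skip — J and K already connected.
E-H (5): add — endpoints in different components.
E-I (5): add — endpoints in different components.
E-G (7): add — endpoints in different components.
F-K (8): add — endpoints in different components.
Edges rejected before the tree was complete: 1.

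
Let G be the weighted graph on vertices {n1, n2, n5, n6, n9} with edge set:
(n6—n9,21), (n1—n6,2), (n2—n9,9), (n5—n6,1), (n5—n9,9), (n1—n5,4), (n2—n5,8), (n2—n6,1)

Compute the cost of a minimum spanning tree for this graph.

13

Kruskal: consider edges lightest-first.
n2—n6 (1): add. Components now {n2,n6} {n1} {n9} {n5}
n5—n6 (1): add. Components now {n2,n5,n6} {n1} {n9}
n1—n6 (2): add. Components now {n1,n2,n5,n6} {n9}
n1—n5 (4): skip — n1 and n5 already connected.
n2—n5 (8): skip — n2 and n5 already connected.
n2—n9 (9): add. Components now {n1,n2,n5,n6,n9}
MST edges: n2—n6, n5—n6, n1—n6, n2—n9; total weight 1+1+2+9 = 13.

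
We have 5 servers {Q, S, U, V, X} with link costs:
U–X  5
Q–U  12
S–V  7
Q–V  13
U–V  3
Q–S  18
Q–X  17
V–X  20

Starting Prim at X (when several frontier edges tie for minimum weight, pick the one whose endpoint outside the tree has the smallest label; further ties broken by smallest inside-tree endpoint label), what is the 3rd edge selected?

Grow the tree from X using Prim:
Step 1: frontier [U–X 5, Q–X 17, V–X 20] → take U–X (5); add U.
Step 2: frontier [U–V 3, Q–U 12, Q–X 17, V–X 20] → take U–V (3); add V.
Step 3: frontier [Q–U 12, S–V 7, Q–V 13, Q–X 17] → take S–V (7); add S.
Step 4: frontier [Q–S 18, Q–U 12, Q–V 13, Q–X 17] → take Q–U (12); add Q.
The 3rd edge added is S–V.

S-V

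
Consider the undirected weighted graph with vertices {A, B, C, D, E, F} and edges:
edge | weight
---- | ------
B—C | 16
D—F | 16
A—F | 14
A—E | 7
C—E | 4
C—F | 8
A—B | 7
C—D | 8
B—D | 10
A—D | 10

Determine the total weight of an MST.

Kruskal's algorithm — process edges by increasing weight (ties by edge label):
C—E (4): add. Components now {A} {B} {C,E} {D} {F}
A—B (7): add. Components now {A,B} {C,E} {D} {F}
A—E (7): add. Components now {A,B,C,E} {D} {F}
C—D (8): add. Components now {A,B,C,D,E} {F}
C—F (8): add. Components now {A,B,C,D,E,F}
MST edges: C—E, A—B, A—E, C—D, C—F; total weight 4+7+7+8+8 = 34.

34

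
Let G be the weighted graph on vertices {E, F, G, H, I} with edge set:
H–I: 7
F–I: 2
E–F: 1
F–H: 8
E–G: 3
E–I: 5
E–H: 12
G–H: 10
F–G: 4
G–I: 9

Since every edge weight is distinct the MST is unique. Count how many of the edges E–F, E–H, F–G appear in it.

Kruskal's algorithm — process edges by increasing weight (ties by edge label):
E–F (1): add — endpoints in different components.
F–I (2): add — endpoints in different components.
E–G (3): add — endpoints in different components.
F–G (4): skip — F and G already connected.
E–I (5): skip — E and I already connected.
H–I (7): add — endpoints in different components.
MST edge set: {E–F, F–I, E–G, H–I}.
Of the listed edges, {E–F} are in the MST → 1.

1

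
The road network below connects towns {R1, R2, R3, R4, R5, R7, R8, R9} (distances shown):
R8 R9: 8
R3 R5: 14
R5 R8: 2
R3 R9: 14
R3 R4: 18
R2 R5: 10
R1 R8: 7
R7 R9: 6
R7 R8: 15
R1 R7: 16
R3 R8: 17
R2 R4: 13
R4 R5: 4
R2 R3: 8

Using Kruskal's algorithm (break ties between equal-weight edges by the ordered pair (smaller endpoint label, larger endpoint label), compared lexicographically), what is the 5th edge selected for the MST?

R2-R3

Kruskal: consider edges lightest-first.
R5 R8 (2): add — endpoints in different components.
R4 R5 (4): add — endpoints in different components.
R7 R9 (6): add — endpoints in different components.
R1 R8 (7): add — endpoints in different components.
R2 R3 (8): add — endpoints in different components.
R8 R9 (8): add — endpoints in different components.
R2 R5 (10): add — endpoints in different components.
The 5th edge added is R2 R3.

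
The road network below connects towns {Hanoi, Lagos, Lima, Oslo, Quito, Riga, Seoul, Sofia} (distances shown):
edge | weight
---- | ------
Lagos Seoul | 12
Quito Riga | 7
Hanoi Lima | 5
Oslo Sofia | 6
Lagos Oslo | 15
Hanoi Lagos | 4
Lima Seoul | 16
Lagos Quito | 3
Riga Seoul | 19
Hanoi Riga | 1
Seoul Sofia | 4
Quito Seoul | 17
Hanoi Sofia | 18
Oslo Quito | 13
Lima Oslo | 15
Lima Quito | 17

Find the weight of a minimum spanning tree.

35

Prim's algorithm from Quito:
Step 1: cheapest edge leaving the tree is Lagos Quito (3); add Lagos.
Step 2: cheapest edge leaving the tree is Hanoi Lagos (4); add Hanoi.
Step 3: cheapest edge leaving the tree is Hanoi Riga (1); add Riga.
Step 4: cheapest edge leaving the tree is Hanoi Lima (5); add Lima.
Step 5: cheapest edge leaving the tree is Lagos Seoul (12); add Seoul.
Step 6: cheapest edge leaving the tree is Seoul Sofia (4); add Sofia.
Step 7: cheapest edge leaving the tree is Oslo Sofia (6); add Oslo.
MST edges: Lagos Quito, Hanoi Lagos, Hanoi Riga, Hanoi Lima, Lagos Seoul, Seoul Sofia, Oslo Sofia; total weight 3+4+1+5+12+4+6 = 35.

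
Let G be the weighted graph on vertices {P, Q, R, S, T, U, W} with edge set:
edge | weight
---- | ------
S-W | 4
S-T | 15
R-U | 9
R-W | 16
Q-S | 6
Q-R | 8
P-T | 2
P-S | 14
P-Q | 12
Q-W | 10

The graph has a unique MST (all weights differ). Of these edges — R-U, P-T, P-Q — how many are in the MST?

Kruskal's algorithm — process edges by increasing weight (ties by edge label):
P-T (2): add. Components now {W} {R} {U} {S} {P,T} {Q}
S-W (4): add. Components now {S,W} {R} {U} {P,T} {Q}
Q-S (6): add. Components now {Q,S,W} {R} {U} {P,T}
Q-R (8): add. Components now {Q,R,S,W} {U} {P,T}
R-U (9): add. Components now {Q,R,S,U,W} {P,T}
Q-W (10): skip — W and Q already connected.
P-Q (12): add. Components now {P,Q,R,S,T,U,W}
MST edge set: {P-T, S-W, Q-S, Q-R, R-U, P-Q}.
Of the listed edges, {R-U, P-T, P-Q} are in the MST → 3.

3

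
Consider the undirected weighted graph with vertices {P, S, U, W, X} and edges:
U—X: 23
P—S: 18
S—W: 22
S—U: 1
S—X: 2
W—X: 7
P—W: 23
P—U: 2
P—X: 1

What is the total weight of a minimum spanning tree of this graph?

Prim's algorithm from P:
Step 1: frontier [P—X 1, P—U 2, P—S 18, P—W 23] → take P—X (1); add X.
Step 2: frontier [P—U 2, P—S 18, P—W 23, S—X 2, W—X 7, U—X 23] → take S—X (2); add S.
Step 3: frontier [P—U 2, P—W 23, S—U 1, S—W 22, W—X 7, U—X 23] → take S—U (1); add U.
Step 4: frontier [P—W 23, S—W 22, W—X 7] → take W—X (7); add W.
MST edges: P—X, S—X, S—U, W—X; total weight 1+2+1+7 = 11.

11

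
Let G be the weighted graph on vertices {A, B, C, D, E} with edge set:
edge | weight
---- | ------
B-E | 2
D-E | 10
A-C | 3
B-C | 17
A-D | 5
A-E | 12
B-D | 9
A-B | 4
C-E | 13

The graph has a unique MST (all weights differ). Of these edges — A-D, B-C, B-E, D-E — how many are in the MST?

Kruskal: consider edges lightest-first.
B-E (2): add. Components now {A} {B,E} {C} {D}
A-C (3): add. Components now {A,C} {B,E} {D}
A-B (4): add. Components now {A,B,C,E} {D}
A-D (5): add. Components now {A,B,C,D,E}
MST edge set: {B-E, A-C, A-B, A-D}.
Of the listed edges, {A-D, B-E} are in the MST → 2.

2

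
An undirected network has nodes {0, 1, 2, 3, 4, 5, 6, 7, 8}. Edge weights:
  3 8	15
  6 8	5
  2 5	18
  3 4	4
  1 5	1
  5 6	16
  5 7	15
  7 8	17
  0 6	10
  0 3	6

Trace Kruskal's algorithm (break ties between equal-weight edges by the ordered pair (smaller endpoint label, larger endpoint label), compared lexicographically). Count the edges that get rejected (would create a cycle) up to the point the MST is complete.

2

Kruskal's algorithm — process edges by increasing weight (ties by edge label):
1 5 (1): add — endpoints in different components.
3 4 (4): add — endpoints in different components.
6 8 (5): add — endpoints in different components.
0 3 (6): add — endpoints in different components.
0 6 (10): add — endpoints in different components.
3 8 (15): skip — 3 and 8 already connected.
5 7 (15): add — endpoints in different components.
5 6 (16): add — endpoints in different components.
7 8 (17): skip — 7 and 8 already connected.
2 5 (18): add — endpoints in different components.
Edges rejected before the tree was complete: 2.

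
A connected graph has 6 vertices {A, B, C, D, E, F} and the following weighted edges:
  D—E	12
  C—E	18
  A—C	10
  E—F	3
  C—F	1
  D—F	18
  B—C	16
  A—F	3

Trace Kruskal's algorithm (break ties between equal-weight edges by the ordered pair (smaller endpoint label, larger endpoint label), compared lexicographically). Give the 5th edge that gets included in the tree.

B-C

Kruskal's algorithm — process edges by increasing weight (ties by edge label):
C—F (1): add. Components now {A} {B} {C,F} {D} {E}
A—F (3): add. Components now {A,C,F} {B} {D} {E}
E—F (3): add. Components now {A,C,E,F} {B} {D}
A—C (10): skip — A and C already connected.
D—E (12): add. Components now {A,C,D,E,F} {B}
B—C (16): add. Components now {A,B,C,D,E,F}
The 5th edge added is B—C.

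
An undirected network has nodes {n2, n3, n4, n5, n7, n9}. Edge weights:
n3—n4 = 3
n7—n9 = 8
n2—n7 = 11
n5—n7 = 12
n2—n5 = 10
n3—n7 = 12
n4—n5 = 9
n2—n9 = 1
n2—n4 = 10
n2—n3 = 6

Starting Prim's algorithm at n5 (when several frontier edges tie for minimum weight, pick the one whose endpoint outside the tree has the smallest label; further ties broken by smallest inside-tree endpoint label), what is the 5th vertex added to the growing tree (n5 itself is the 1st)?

n9

Prim's algorithm from n5:
Step 1: frontier [n4—n5 9, n2—n5 10, n5—n7 12] → take n4—n5 (9); add n4.
Step 2: frontier [n3—n4 3, n2—n4 10, n2—n5 10, n5—n7 12] → take n3—n4 (3); add n3.
Step 3: frontier [n2—n3 6, n3—n7 12, n2—n4 10, n2—n5 10, n5—n7 12] → take n2—n3 (6); add n2.
Step 4: frontier [n2—n9 1, n2—n7 11, n3—n7 12, n5—n7 12] → take n2—n9 (1); add n9.
Step 5: frontier [n2—n7 11, n3—n7 12, n5—n7 12, n7—n9 8] → take n7—n9 (8); add n7.
Vertex order: n5, n4, n3, n2, n9, n7. The 5th vertex is n9.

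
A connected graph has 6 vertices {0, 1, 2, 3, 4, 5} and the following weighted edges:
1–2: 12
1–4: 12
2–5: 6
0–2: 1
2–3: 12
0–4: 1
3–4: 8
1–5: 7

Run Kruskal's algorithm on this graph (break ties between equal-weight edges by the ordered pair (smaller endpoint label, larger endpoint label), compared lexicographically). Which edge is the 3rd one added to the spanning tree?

2-5

Kruskal: consider edges lightest-first.
0–2 (1): add — endpoints in different components.
0–4 (1): add — endpoints in different components.
2–5 (6): add — endpoints in different components.
1–5 (7): add — endpoints in different components.
3–4 (8): add — endpoints in different components.
The 3rd edge added is 2–5.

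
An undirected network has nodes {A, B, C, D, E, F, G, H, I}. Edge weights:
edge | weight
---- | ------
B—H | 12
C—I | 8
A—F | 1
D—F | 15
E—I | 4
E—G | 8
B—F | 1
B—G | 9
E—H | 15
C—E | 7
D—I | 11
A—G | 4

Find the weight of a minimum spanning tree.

Sort edges by weight, then run Kruskal:
A—F (1): add — endpoints in different components.
B—F (1): add — endpoints in different components.
A—G (4): add — endpoints in different components.
E—I (4): add — endpoints in different components.
C—E (7): add — endpoints in different components.
C—I (8): skip — C and I already connected.
E—G (8): add — endpoints in different components.
B—G (9): skip — B and G already connected.
D—I (11): add — endpoints in different components.
B—H (12): add — endpoints in different components.
MST edges: A—F, B—F, A—G, E—I, C—E, E—G, D—I, B—H; total weight 1+1+4+4+7+8+11+12 = 48.

48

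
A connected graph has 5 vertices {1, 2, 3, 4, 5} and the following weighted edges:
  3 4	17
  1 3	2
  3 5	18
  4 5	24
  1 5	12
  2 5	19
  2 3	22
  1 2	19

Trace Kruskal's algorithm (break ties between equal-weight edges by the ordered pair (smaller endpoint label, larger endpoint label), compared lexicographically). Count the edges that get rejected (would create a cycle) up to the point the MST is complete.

1

Kruskal's algorithm — process edges by increasing weight (ties by edge label):
1 3 (2): add. Components now {1,3} {2} {4} {5}
1 5 (12): add. Components now {1,3,5} {2} {4}
3 4 (17): add. Components now {1,3,4,5} {2}
3 5 (18): skip — 3 and 5 already connected.
1 2 (19): add. Components now {1,2,3,4,5}
Edges rejected before the tree was complete: 1.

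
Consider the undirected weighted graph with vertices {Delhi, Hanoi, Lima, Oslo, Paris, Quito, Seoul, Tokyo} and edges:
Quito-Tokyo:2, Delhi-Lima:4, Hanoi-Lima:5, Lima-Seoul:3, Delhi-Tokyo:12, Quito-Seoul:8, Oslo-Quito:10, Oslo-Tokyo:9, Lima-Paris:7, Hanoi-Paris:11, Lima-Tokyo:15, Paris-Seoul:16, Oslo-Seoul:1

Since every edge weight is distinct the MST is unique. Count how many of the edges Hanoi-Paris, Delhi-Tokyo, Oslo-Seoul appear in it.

1

Kruskal's algorithm — process edges by increasing weight (ties by edge label):
Oslo-Seoul (1): add — endpoints in different components.
Quito-Tokyo (2): add — endpoints in different components.
Lima-Seoul (3): add — endpoints in different components.
Delhi-Lima (4): add — endpoints in different components.
Hanoi-Lima (5): add — endpoints in different components.
Lima-Paris (7): add — endpoints in different components.
Quito-Seoul (8): add — endpoints in different components.
MST edge set: {Oslo-Seoul, Quito-Tokyo, Lima-Seoul, Delhi-Lima, Hanoi-Lima, Lima-Paris, Quito-Seoul}.
Of the listed edges, {Oslo-Seoul} are in the MST → 1.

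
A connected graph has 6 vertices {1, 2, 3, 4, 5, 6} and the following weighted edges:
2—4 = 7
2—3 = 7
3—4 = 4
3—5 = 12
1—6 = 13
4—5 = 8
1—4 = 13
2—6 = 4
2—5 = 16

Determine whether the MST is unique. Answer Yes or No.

Kruskal: consider edges lightest-first.
2—6 (4): add — endpoints in different components.
3—4 (4): add — endpoints in different components.
2—3 (7): add — endpoints in different components.
2—4 (7): skip — 2 and 4 already connected.
4—5 (8): add — endpoints in different components.
3—5 (12): skip — 3 and 5 already connected.
1—4 (13): add — endpoints in different components.
Non-tree edge 2—4 has weight 7, equal to the heaviest edge on its tree cycle — swapping gives another MST of the same weight. Not unique.

No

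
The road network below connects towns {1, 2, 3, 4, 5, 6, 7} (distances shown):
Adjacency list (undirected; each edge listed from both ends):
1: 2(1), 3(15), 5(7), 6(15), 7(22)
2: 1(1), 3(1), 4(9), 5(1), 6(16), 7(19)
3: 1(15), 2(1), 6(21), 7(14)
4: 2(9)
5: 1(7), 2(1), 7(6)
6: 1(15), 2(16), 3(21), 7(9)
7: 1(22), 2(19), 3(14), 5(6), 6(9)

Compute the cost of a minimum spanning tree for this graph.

27

Sort edges by weight, then run Kruskal:
1-2 (1): add — endpoints in different components.
2-3 (1): add — endpoints in different components.
2-5 (1): add — endpoints in different components.
5-7 (6): add — endpoints in different components.
1-5 (7): skip — 1 and 5 already connected.
2-4 (9): add — endpoints in different components.
6-7 (9): add — endpoints in different components.
MST edges: 1-2, 2-3, 2-5, 5-7, 2-4, 6-7; total weight 1+1+1+6+9+9 = 27.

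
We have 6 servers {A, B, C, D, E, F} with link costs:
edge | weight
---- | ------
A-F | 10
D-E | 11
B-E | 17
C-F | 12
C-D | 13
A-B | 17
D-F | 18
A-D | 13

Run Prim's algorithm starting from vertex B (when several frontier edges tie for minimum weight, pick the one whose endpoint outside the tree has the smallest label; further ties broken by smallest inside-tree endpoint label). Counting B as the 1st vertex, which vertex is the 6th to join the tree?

Grow the tree from B using Prim:
Step 1: cheapest edge leaving the tree is A-B (17); add A.
Step 2: cheapest edge leaving the tree is A-F (10); add F.
Step 3: cheapest edge leaving the tree is C-F (12); add C.
Step 4: cheapest edge leaving the tree is A-D (13); add D.
Step 5: cheapest edge leaving the tree is D-E (11); add E.
Vertex order: B, A, F, C, D, E. The 6th vertex is E.

E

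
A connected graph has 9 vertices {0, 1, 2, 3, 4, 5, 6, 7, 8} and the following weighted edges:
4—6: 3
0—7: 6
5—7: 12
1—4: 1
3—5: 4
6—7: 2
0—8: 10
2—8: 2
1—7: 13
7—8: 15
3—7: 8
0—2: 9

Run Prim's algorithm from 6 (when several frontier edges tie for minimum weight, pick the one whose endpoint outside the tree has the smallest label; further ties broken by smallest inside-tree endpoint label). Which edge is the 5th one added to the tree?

3-7

Prim, starting at 6.
Step 1: frontier [6—7 2, 4—6 3] → take 6—7 (2); add 7.
Step 2: frontier [4—6 3, 0—7 6, 3—7 8, 5—7 12, 1—7 13, 7—8 15] → take 4—6 (3); add 4.
Step 3: frontier [1—4 1, 0—7 6, 3—7 8, 5—7 12, 1—7 13, 7—8 15] → take 1—4 (1); add 1.
Step 4: frontier [0—7 6, 3—7 8, 5—7 12, 7—8 15] → take 0—7 (6); add 0.
Step 5: frontier [0—2 9, 0—8 10, 3—7 8, 5—7 12, 7—8 15] → take 3—7 (8); add 3.
Step 6: frontier [0—2 9, 0—8 10, 3—5 4, 5—7 12, 7—8 15] → take 3—5 (4); add 5.
Step 7: frontier [0—2 9, 0—8 10, 7—8 15] → take 0—2 (9); add 2.
Step 8: frontier [0—8 10, 2—8 2, 7—8 15] → take 2—8 (2); add 8.
The 5th edge added is 3—7.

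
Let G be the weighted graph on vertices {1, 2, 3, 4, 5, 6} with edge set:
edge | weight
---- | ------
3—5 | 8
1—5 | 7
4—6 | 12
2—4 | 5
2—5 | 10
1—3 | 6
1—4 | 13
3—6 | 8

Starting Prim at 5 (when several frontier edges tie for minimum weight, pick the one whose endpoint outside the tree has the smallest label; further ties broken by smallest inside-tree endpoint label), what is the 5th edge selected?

Grow the tree from 5 using Prim:
Step 1: frontier [1—5 7, 3—5 8, 2—5 10] → take 1—5 (7); add 1.
Step 2: frontier [1—3 6, 1—4 13, 3—5 8, 2—5 10] → take 1—3 (6); add 3.
Step 3: frontier [1—4 13, 3—6 8, 2—5 10] → take 3—6 (8); add 6.
Step 4: frontier [1—4 13, 2—5 10, 4—6 12] → take 2—5 (10); add 2.
Step 5: frontier [1—4 13, 2—4 5, 4—6 12] → take 2—4 (5); add 4.
The 5th edge added is 2—4.

2-4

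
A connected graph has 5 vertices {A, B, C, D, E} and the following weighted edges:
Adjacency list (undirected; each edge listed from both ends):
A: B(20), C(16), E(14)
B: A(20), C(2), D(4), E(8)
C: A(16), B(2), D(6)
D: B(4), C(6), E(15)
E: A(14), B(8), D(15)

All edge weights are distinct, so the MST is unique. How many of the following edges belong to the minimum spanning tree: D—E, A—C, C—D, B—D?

1

Kruskal's algorithm — process edges by increasing weight (ties by edge label):
B—C (2): add. Components now {A} {B,C} {D} {E}
B—D (4): add. Components now {A} {B,C,D} {E}
C—D (6): skip — C and D already connected.
B—E (8): add. Components now {A} {B,C,D,E}
A—E (14): add. Components now {A,B,C,D,E}
MST edge set: {B—C, B—D, B—E, A—E}.
Of the listed edges, {B—D} are in the MST → 1.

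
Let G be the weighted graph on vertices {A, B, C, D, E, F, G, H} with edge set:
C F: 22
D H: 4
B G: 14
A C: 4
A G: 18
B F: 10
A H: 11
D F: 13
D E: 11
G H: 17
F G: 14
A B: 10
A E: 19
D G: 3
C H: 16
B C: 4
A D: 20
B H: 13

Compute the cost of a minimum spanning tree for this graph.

47

Kruskal: consider edges lightest-first.
D G (3): add — endpoints in different components.
A C (4): add — endpoints in different components.
B C (4): add — endpoints in different components.
D H (4): add — endpoints in different components.
A B (10): skip — A and B already connected.
B F (10): add — endpoints in different components.
A H (11): add — endpoints in different components.
D E (11): add — endpoints in different components.
MST edges: D G, A C, B C, D H, B F, A H, D E; total weight 3+4+4+4+10+11+11 = 47.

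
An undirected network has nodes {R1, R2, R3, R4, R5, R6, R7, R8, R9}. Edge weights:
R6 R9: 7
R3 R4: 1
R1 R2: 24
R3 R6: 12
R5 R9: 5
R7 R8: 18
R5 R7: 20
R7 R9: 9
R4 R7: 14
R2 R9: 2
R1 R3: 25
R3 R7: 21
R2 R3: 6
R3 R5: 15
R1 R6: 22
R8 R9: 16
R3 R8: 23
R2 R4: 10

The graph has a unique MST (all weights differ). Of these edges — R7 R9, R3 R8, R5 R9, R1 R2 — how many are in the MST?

Kruskal's algorithm — process edges by increasing weight (ties by edge label):
R3 R4 (1): add — endpoints in different components.
R2 R9 (2): add — endpoints in different components.
R5 R9 (5): add — endpoints in different components.
R2 R3 (6): add — endpoints in different components.
R6 R9 (7): add — endpoints in different components.
R7 R9 (9): add — endpoints in different components.
R2 R4 (10): skip — R4 and R2 already connected.
R3 R6 (12): skip — R3 and R6 already connected.
R4 R7 (14): skip — R7 and R4 already connected.
R3 R5 (15): skip — R3 and R5 already connected.
R8 R9 (16): add — endpoints in different components.
R7 R8 (18): skip — R7 and R8 already connected.
R5 R7 (20): skip — R7 and R5 already connected.
R3 R7 (21): skip — R7 and R3 already connected.
R1 R6 (22): add — endpoints in different components.
MST edge set: {R3 R4, R2 R9, R5 R9, R2 R3, R6 R9, R7 R9, R8 R9, R1 R6}.
Of the listed edges, {R7 R9, R5 R9} are in the MST → 2.

2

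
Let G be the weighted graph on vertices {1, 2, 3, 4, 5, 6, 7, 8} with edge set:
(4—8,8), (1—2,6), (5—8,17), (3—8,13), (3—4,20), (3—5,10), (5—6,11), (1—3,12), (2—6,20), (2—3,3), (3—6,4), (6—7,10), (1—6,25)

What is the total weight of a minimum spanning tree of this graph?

Prim's algorithm from 8:
Step 1: frontier [4—8 8, 3—8 13, 5—8 17] → take 4—8 (8); add 4.
Step 2: frontier [3—4 20, 3—8 13, 5—8 17] → take 3—8 (13); add 3.
Step 3: frontier [2—3 3, 3—6 4, 3—5 10, 1—3 12, 5—8 17] → take 2—3 (3); add 2.
Step 4: frontier [1—2 6, 2—6 20, 3—6 4, 3—5 10, 1—3 12, 5—8 17] → take 3—6 (4); add 6.
Step 5: frontier [1—2 6, 3—5 10, 1—3 12, 6—7 10, 5—6 11, 1—6 25, 5—8 17] → take 1—2 (6); add 1.
Step 6: frontier [3—5 10, 6—7 10, 5—6 11, 5—8 17] → take 3—5 (10); add 5.
Step 7: frontier [6—7 10] → take 6—7 (10); add 7.
MST edges: 4—8, 3—8, 2—3, 3—6, 1—2, 3—5, 6—7; total weight 8+13+3+4+6+10+10 = 54.

54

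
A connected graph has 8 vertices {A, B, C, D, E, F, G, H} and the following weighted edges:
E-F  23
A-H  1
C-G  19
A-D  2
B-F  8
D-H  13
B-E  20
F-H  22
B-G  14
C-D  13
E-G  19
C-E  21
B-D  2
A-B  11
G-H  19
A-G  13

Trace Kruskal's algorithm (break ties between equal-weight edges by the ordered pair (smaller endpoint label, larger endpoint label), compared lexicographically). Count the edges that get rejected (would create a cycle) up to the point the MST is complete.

Sort edges by weight, then run Kruskal:
A-H (1): add — endpoints in different components.
A-D (2): add — endpoints in different components.
B-D (2): add — endpoints in different components.
B-F (8): add — endpoints in different components.
A-B (11): skip — A and B already connected.
A-G (13): add — endpoints in different components.
C-D (13): add — endpoints in different components.
D-H (13): skip — D and H already connected.
B-G (14): skip — B and G already connected.
C-G (19): skip — C and G already connected.
E-G (19): add — endpoints in different components.
Edges rejected before the tree was complete: 4.

4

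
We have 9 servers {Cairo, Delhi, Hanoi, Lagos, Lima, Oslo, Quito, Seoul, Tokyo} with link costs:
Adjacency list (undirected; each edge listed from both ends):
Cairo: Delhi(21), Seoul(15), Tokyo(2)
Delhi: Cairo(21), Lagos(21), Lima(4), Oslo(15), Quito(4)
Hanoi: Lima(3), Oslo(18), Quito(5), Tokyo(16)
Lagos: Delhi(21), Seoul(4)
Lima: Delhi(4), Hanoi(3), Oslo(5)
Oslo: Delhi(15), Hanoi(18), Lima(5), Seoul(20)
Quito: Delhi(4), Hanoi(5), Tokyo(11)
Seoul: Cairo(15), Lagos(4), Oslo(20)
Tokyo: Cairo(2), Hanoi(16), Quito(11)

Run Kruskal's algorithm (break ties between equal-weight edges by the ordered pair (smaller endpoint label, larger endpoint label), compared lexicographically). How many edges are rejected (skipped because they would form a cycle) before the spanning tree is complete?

Kruskal's algorithm — process edges by increasing weight (ties by edge label):
Cairo-Tokyo (2): add — endpoints in different components.
Hanoi-Lima (3): add — endpoints in different components.
Delhi-Lima (4): add — endpoints in different components.
Delhi-Quito (4): add — endpoints in different components.
Lagos-Seoul (4): add — endpoints in different components.
Hanoi-Quito (5): skip — Quito and Hanoi already connected.
Lima-Oslo (5): add — endpoints in different components.
Quito-Tokyo (11): add — endpoints in different components.
Cairo-Seoul (15): add — endpoints in different components.
Edges rejected before the tree was complete: 1.

1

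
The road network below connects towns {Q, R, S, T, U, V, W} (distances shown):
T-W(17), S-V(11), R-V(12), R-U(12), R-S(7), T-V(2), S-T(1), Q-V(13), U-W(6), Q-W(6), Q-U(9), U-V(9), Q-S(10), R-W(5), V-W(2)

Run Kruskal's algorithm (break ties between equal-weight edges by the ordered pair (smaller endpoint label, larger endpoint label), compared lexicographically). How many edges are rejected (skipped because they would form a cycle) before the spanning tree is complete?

Kruskal: consider edges lightest-first.
S-T (1): add. Components now {R} {V} {S,T} {W} {U} {Q}
T-V (2): add. Components now {R} {S,T,V} {W} {U} {Q}
V-W (2): add. Components now {R} {S,T,V,W} {U} {Q}
R-W (5): add. Components now {R,S,T,V,W} {U} {Q}
Q-W (6): add. Components now {Q,R,S,T,V,W} {U}
U-W (6): add. Components now {Q,R,S,T,U,V,W}
Edges rejected before the tree was complete: 0.

0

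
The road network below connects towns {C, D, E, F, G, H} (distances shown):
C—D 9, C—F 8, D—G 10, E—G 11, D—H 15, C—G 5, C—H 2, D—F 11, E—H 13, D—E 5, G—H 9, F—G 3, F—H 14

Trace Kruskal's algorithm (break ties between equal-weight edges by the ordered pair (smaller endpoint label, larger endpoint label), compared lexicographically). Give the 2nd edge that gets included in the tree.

Kruskal: consider edges lightest-first.
C—H (2): add — endpoints in different components.
F—G (3): add — endpoints in different components.
C—G (5): add — endpoints in different components.
D—E (5): add — endpoints in different components.
C—F (8): skip — C and F already connected.
C—D (9): add — endpoints in different components.
The 2nd edge added is F—G.

F-G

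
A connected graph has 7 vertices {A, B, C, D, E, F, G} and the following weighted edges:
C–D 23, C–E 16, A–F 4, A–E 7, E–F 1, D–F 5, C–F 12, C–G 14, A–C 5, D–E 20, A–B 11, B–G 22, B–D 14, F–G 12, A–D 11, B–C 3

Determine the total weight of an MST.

30

Grow the tree from B using Prim:
Step 1: cheapest edge leaving the tree is B–C (3); add C.
Step 2: cheapest edge leaving the tree is A–C (5); add A.
Step 3: cheapest edge leaving the tree is A–F (4); add F.
Step 4: cheapest edge leaving the tree is E–F (1); add E.
Step 5: cheapest edge leaving the tree is D–F (5); add D.
Step 6: cheapest edge leaving the tree is F–G (12); add G.
MST edges: B–C, A–C, A–F, E–F, D–F, F–G; total weight 3+5+4+1+5+12 = 30.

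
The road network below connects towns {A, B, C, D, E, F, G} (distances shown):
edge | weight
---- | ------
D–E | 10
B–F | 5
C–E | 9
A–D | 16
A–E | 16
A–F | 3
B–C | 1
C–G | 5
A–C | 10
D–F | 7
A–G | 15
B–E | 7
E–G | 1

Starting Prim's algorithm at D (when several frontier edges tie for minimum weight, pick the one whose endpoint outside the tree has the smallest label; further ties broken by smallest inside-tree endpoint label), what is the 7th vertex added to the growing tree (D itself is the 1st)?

E

Prim, starting at D.
Step 1: cheapest edge leaving the tree is D–F (7); add F.
Step 2: cheapest edge leaving the tree is A–F (3); add A.
Step 3: cheapest edge leaving the tree is B–F (5); add B.
Step 4: cheapest edge leaving the tree is B–C (1); add C.
Step 5: cheapest edge leaving the tree is C–G (5); add G.
Step 6: cheapest edge leaving the tree is E–G (1); add E.
Vertex order: D, F, A, B, C, G, E. The 7th vertex is E.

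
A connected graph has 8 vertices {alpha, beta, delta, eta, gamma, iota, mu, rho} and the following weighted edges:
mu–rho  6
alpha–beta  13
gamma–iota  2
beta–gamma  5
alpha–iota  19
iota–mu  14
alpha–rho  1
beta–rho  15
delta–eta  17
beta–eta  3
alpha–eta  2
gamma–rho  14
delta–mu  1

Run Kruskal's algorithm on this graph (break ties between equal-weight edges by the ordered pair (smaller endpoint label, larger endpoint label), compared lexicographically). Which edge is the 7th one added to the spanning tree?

Kruskal: consider edges lightest-first.
alpha–rho (1): add — endpoints in different components.
delta–mu (1): add — endpoints in different components.
alpha–eta (2): add — endpoints in different components.
gamma–iota (2): add — endpoints in different components.
beta–eta (3): add — endpoints in different components.
beta–gamma (5): add — endpoints in different components.
mu–rho (6): add — endpoints in different components.
The 7th edge added is mu–rho.

mu-rho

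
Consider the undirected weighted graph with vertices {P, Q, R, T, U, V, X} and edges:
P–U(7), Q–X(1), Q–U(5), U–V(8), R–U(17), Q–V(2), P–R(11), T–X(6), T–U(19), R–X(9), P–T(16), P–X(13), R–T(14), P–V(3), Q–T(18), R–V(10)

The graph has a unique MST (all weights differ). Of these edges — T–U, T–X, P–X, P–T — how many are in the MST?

Sort edges by weight, then run Kruskal:
Q–X (1): add — endpoints in different components.
Q–V (2): add — endpoints in different components.
P–V (3): add — endpoints in different components.
Q–U (5): add — endpoints in different components.
T–X (6): add — endpoints in different components.
P–U (7): skip — U and P already connected.
U–V (8): skip — V and U already connected.
R–X (9): add — endpoints in different components.
MST edge set: {Q–X, Q–V, P–V, Q–U, T–X, R–X}.
Of the listed edges, {T–X} are in the MST → 1.

1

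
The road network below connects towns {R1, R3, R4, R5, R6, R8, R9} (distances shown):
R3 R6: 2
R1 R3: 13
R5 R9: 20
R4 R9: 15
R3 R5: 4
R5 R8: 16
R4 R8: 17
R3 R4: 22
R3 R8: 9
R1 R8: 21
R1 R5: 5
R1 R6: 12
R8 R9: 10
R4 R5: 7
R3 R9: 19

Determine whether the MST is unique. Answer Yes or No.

Yes

Sort edges by weight, then run Kruskal:
R3 R6 (2): add — endpoints in different components.
R3 R5 (4): add — endpoints in different components.
R1 R5 (5): add — endpoints in different components.
R4 R5 (7): add — endpoints in different components.
R3 R8 (9): add — endpoints in different components.
R8 R9 (10): add — endpoints in different components.
Every non-tree edge has weight strictly greater than the heaviest edge on the tree path between its endpoints, so the MST is unique.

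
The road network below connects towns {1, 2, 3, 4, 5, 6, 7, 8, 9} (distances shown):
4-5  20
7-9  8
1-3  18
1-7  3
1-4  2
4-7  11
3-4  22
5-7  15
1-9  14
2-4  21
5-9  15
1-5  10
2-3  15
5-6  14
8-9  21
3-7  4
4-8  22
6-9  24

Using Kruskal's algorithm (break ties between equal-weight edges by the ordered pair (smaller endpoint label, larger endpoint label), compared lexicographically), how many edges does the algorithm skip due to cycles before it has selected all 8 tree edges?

7

Kruskal's algorithm — process edges by increasing weight (ties by edge label):
1-4 (2): add — endpoints in different components.
1-7 (3): add — endpoints in different components.
3-7 (4): add — endpoints in different components.
7-9 (8): add — endpoints in different components.
1-5 (10): add — endpoints in different components.
4-7 (11): skip — 4 and 7 already connected.
1-9 (14): skip — 1 and 9 already connected.
5-6 (14): add — endpoints in different components.
2-3 (15): add — endpoints in different components.
5-7 (15): skip — 5 and 7 already connected.
5-9 (15): skip — 5 and 9 already connected.
1-3 (18): skip — 1 and 3 already connected.
4-5 (20): skip — 4 and 5 already connected.
2-4 (21): skip — 2 and 4 already connected.
8-9 (21): add — endpoints in different components.
Edges rejected before the tree was complete: 7.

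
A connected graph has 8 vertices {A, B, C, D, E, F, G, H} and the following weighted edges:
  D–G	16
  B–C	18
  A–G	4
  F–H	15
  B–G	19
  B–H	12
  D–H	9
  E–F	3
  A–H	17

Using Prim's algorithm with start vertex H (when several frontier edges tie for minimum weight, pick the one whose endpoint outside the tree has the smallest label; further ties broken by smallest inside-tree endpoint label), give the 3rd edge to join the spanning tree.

Prim's algorithm from H:
Step 1: cheapest edge leaving the tree is D–H (9); add D.
Step 2: cheapest edge leaving the tree is B–H (12); add B.
Step 3: cheapest edge leaving the tree is F–H (15); add F.
Step 4: cheapest edge leaving the tree is E–F (3); add E.
Step 5: cheapest edge leaving the tree is D–G (16); add G.
Step 6: cheapest edge leaving the tree is A–G (4); add A.
Step 7: cheapest edge leaving the tree is B–C (18); add C.
The 3rd edge added is F–H.

F-H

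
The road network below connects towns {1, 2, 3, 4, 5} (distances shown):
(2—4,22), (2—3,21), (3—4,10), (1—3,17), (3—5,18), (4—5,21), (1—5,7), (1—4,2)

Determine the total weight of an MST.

40

Prim, starting at 5.
Step 1: frontier [1—5 7, 3—5 18, 4—5 21] → take 1—5 (7); add 1.
Step 2: frontier [1—4 2, 1—3 17, 3—5 18, 4—5 21] → take 1—4 (2); add 4.
Step 3: frontier [1—3 17, 3—4 10, 2—4 22, 3—5 18] → take 3—4 (10); add 3.
Step 4: frontier [2—3 21, 2—4 22] → take 2—3 (21); add 2.
MST edges: 1—5, 1—4, 3—4, 2—3; total weight 7+2+10+21 = 40.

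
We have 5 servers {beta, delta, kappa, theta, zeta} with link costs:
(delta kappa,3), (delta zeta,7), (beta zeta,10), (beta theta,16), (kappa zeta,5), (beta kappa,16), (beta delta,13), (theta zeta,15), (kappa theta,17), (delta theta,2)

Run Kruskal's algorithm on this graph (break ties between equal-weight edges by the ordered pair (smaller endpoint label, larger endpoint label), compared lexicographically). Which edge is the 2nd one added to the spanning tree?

Sort edges by weight, then run Kruskal:
delta theta (2): add. Components now {zeta} {delta,theta} {beta} {kappa}
delta kappa (3): add. Components now {zeta} {delta,kappa,theta} {beta}
kappa zeta (5): add. Components now {delta,kappa,theta,zeta} {beta}
delta zeta (7): skip — zeta and delta already connected.
beta zeta (10): add. Components now {beta,delta,kappa,theta,zeta}
The 2nd edge added is delta kappa.

delta-kappa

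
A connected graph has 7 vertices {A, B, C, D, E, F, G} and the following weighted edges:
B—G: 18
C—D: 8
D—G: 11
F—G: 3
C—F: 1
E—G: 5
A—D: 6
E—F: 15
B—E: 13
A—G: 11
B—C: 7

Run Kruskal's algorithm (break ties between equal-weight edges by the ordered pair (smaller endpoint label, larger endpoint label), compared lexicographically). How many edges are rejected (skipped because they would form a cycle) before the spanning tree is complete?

Kruskal's algorithm — process edges by increasing weight (ties by edge label):
C—F (1): add — endpoints in different components.
F—G (3): add — endpoints in different components.
E—G (5): add — endpoints in different components.
A—D (6): add — endpoints in different components.
B—C (7): add — endpoints in different components.
C—D (8): add — endpoints in different components.
Edges rejected before the tree was complete: 0.

0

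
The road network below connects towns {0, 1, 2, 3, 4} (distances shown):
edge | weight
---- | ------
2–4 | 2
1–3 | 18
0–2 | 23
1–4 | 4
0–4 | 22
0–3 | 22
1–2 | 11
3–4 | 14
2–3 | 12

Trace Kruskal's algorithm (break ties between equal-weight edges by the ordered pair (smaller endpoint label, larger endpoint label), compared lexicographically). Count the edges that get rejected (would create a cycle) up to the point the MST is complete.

Kruskal: consider edges lightest-first.
2–4 (2): add. Components now {0} {1} {2,4} {3}
1–4 (4): add. Components now {0} {1,2,4} {3}
1–2 (11): skip — 1 and 2 already connected.
2–3 (12): add. Components now {0} {1,2,3,4}
3–4 (14): skip — 3 and 4 already connected.
1–3 (18): skip — 1 and 3 already connected.
0–3 (22): add. Components now {0,1,2,3,4}
Edges rejected before the tree was complete: 3.

3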